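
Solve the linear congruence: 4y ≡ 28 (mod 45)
7

Since gcd(4, 45) = 1 divides 28, a solution exists.
Multiply both sides by the inverse of 4 mod 45:
  4^(-1) mod 45 = 34
  x ≡ 34 × 28 ≡ 952 ≡ 7 (mod 45)
Verification: 4 × 7 = 28 = 0 × 45 + 28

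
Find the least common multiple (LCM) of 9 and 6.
18

First find GCD(9, 6) using the Euclidean algorithm:
9 = 1 × 6 + 3
6 = 2 × 3 + 0
GCD(9, 6) = 3

LCM formula: LCM(a, b) = (a × b) / GCD(a, b)
LCM(9, 6) = (9 × 6) / 3
LCM(9, 6) = 54 / 3
LCM(9, 6) = 18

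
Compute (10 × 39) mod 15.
0

(10 × 39) = 390
390 mod 15 = 0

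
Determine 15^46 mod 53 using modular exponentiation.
Using repeated squaring. 46 = 32 + 8 + 4 + 2 (binary 101110). Repeated squaring mod 53: 15^1 ≡ 15; 15^2 ≡ 15² = 225 ≡ 13; 15^4 ≡ 13² = 169 ≡ 10; 15^8 ≡ 10² = 100 ≡ 47; 15^16 ≡ 47² = 2209 ≡ 36; 15^32 ≡ 36² = 1296 ≡ 24. Multiply: 15^46 = 15^32 × 15^8 × 15^4 × 15^2 ≡ 24 × 47 × 10 × 13 (mod 53): 24 × 47 = 1128 ≡ 15; 15 × 10 = 150 ≡ 44; 44 × 13 = 572 ≡ 42. So 15^46 ≡ 42 (mod 53).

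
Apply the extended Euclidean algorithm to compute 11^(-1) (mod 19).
Extended GCD: 11(7) + 19(-4) = 1. So 11^(-1) ≡ 7 ≡ 7 (mod 19). Verify: 11 × 7 = 77 ≡ 1 (mod 19)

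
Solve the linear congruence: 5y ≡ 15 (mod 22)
3

Since gcd(5, 22) = 1 divides 15, a solution exists.
Multiply both sides by the inverse of 5 mod 22:
  5^(-1) mod 22 = 9
  x ≡ 9 × 15 ≡ 135 ≡ 3 (mod 22)
Verification: 5 × 3 = 15 = 0 × 22 + 15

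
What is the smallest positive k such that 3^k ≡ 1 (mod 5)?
Powers of 3 mod 5: 3^1≡3, 3^2≡4, 3^3≡2, 3^4≡1. Order = 4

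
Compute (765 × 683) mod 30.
15

(765 × 683) = 522495
522495 mod 30 = 15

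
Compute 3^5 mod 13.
5 = 4 + 1 (binary 101). Repeated squaring mod 13: 3^1 ≡ 3; 3^2 ≡ 3² = 9 ≡ 9; 3^4 ≡ 9² = 81 ≡ 3. Multiply: 3^5 = 3^4 × 3^1 ≡ 3 × 3 (mod 13): 3 × 3 = 9 ≡ 9. So 3^5 ≡ 9 (mod 13).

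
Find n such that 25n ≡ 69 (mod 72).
69

Since gcd(25, 72) = 1 divides 69, a solution exists.
Multiply both sides by the inverse of 25 mod 72:
  25^(-1) mod 72 = 49
  x ≡ 49 × 69 ≡ 3381 ≡ 69 (mod 72)
Verification: 25 × 69 = 1725 = 23 × 72 + 69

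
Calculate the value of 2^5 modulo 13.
5 = 4 + 1 (binary 101). Repeated squaring mod 13: 2^1 ≡ 2; 2^2 ≡ 2² = 4 ≡ 4; 2^4 ≡ 4² = 16 ≡ 3. Multiply: 2^5 = 2^4 × 2^1 ≡ 3 × 2 (mod 13): 3 × 2 = 6 ≡ 6. So 2^5 ≡ 6 (mod 13).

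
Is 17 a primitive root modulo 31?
Yes

To verify, check if 17^(30/q) ≢ 1 (mod 31) for each prime divisor q of 30
Divisors of 30 = 30: [1, 2, 3, 5, 6, 10, 15, 30]
  17^(30/2) = 17^15 ≡ 30 (mod 31)
  17^(30/3) = 17^10 ≡ 25 (mod 31)
  17^(30/5) = 17^6 ≡ 8 (mod 31)
Conclusion: 17 is a primitive root modulo 31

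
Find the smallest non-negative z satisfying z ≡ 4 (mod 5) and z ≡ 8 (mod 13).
M = 5 × 13 = 65. M₁ = 13, y₁ ≡ 2 (mod 5). M₂ = 5, y₂ ≡ 8 (mod 13). z = 4×13×2 + 8×5×8 ≡ 34 (mod 65)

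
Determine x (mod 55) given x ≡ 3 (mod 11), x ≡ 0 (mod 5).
25

Using the Chinese Remainder Theorem:
M = product of moduli = 55
For equation 1: M_1 = 5, 5 ≡ 5 (mod 11), inverse of 5 mod 11 is 9 (check: 5 × 9 = 45 ≡ 1 (mod 11))
For equation 2: M_2 = 11, 11 ≡ 1 (mod 5), inverse of 11 mod 5 is 1 (check: 1 × 1 = 1 ≡ 1 (mod 5))
Combine: x ≡ Σ r_i×M_i×(M_i⁻¹ mod m_i) = 3×5×9 + 0×11×1 = 135 + 0 = 135
135 mod 55 = 25
x ≡ 25 (mod 55)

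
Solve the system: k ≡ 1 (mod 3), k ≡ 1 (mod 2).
M = 3 × 2 = 6. M₁ = 2, y₁ ≡ 2 (mod 3). M₂ = 3, y₂ ≡ 1 (mod 2). k = 1×2×2 + 1×3×1 ≡ 1 (mod 6)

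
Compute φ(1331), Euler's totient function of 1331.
1210

Prime factorization: 1331 = 11^3
Using the formula φ(n) = n × Π(1 - 1/p) for each prime factor p:
φ(1331) = 1331 × (1 - 1/11)
φ(1331) = 1210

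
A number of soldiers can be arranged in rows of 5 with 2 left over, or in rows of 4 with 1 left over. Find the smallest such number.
M = 5 × 4 = 20. M₁ = 4, y₁ ≡ 4 (mod 5). M₂ = 5, y₂ ≡ 1 (mod 4). k = 2×4×4 + 1×5×1 ≡ 17 (mod 20). The smallest positive such number is 17.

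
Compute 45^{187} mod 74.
29

Using successive squaring:
Binary expansion of 187: 10111011
Powers of 45 mod 74 (each is the square of the previous):
  45^1 ≡ 45 (mod 74)
  45^2 ≡ 45² = 2025 ≡ 27 (mod 74)
  45^4 ≡ 27² = 729 ≡ 63 (mod 74)
  45^8 ≡ 63² = 3969 ≡ 47 (mod 74)
  45^16 ≡ 47² = 2209 ≡ 63 (mod 74)
  45^32 ≡ 63² = 3969 ≡ 47 (mod 74)
  45^64 ≡ 47² = 2209 ≡ 63 (mod 74)
  45^128 ≡ 63² = 3969 ≡ 47 (mod 74)
187 = 128 + 32 + 16 + 8 + 2 + 1, so 45^187 = 45^128 × 45^32 × 45^16 × 45^8 × 45^2 × 45^1 ≡ 47 × 47 × 63 × 47 × 27 × 45 (mod 74)
Multiplying step by step:
  47 × 47 = 2209 ≡ 63 (mod 74)
  63 × 63 = 3969 ≡ 47 (mod 74)
  47 × 47 = 2209 ≡ 63 (mod 74)
  63 × 27 = 1701 ≡ 73 (mod 74)
  73 × 45 = 3285 ≡ 29 (mod 74)
Result: 45^187 ≡ 29 (mod 74)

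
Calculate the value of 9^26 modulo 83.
Using repeated squaring. 26 = 16 + 8 + 2 (binary 11010). Repeated squaring mod 83: 9^1 ≡ 9; 9^2 ≡ 9² = 81 ≡ 81; 9^4 ≡ 81² = 6561 ≡ 4; 9^8 ≡ 4² = 16 ≡ 16; 9^16 ≡ 16² = 256 ≡ 7. Multiply: 9^26 = 9^16 × 9^8 × 9^2 ≡ 7 × 16 × 81 (mod 83): 7 × 16 = 112 ≡ 29; 29 × 81 = 2349 ≡ 25. So 9^26 ≡ 25 (mod 83).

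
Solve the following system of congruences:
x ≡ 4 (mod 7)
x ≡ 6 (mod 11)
39

Using the Chinese Remainder Theorem:
M = product of moduli = 77
For equation 1: M_1 = 11, 11 ≡ 4 (mod 7), inverse of 11 mod 7 is 2 (check: 4 × 2 = 8 ≡ 1 (mod 7))
For equation 2: M_2 = 7, 7 ≡ 7 (mod 11), inverse of 7 mod 11 is 8 (check: 7 × 8 = 56 ≡ 1 (mod 11))
Combine: x ≡ Σ r_i×M_i×(M_i⁻¹ mod m_i) = 4×11×2 + 6×7×8 = 88 + 336 = 424
424 mod 77 = 39
x ≡ 39 (mod 77)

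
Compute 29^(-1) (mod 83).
63

Using Extended Euclidean Algorithm:
gcd(29, 83) = 1
Bezout coefficients: 29 × -20 + 83 × 7 = 1
So 29 × -20 ≡ 1 (mod 83)
The inverse is -20 mod 83 = 63
Verification: 29 × 63 = 1827 = 22 × 83 + 1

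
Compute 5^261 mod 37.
Using Fermat: 5^{36} ≡ 1 (mod 37). 261 ≡ 9 (mod 36). So 5^{261} ≡ 5^{9} ≡ 6 (mod 37)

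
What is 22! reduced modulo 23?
By Wilson's theorem, (22)! ≡ -1 ≡ 22 (mod 23)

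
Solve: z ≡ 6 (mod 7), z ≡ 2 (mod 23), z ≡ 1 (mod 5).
M = 7 × 23 × 5 = 805. M₁ = 115, y₁ ≡ 5 (mod 7). M₂ = 35, y₂ ≡ 2 (mod 23). M₃ = 161, y₃ ≡ 1 (mod 5). z = 6×115×5 + 2×35×2 + 1×161×1 ≡ 531 (mod 805)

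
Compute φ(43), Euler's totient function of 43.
42

Prime factorization: 43 = 43
Using the formula φ(n) = n × Π(1 - 1/p) for each prime factor p:
φ(43) = 43 × (1 - 1/43)
φ(43) = 42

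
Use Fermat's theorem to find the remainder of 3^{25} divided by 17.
14

By Fermat's Little Theorem, a^(p-1) ≡ 1 (mod p) for prime p and gcd(a, p) = 1
Here p = 17, so 3^16 ≡ 1 (mod 17)
We can reduce the exponent: 25 mod 16 = 9
So 3^25 ≡ 3^9 (mod 17)
Computing: 3^9 mod 17 = 14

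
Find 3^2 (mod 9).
2 = 2 (binary 10). Repeated squaring mod 9: 3^1 ≡ 3; 3^2 ≡ 3² = 9 ≡ 0. So 3^2 ≡ 0 (mod 9).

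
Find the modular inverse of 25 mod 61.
25^(-1) ≡ 22 (mod 61). Verification: 25 × 22 = 550 ≡ 1 (mod 61)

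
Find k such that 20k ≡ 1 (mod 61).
20^(-1) ≡ 58 (mod 61). Verification: 20 × 58 = 1160 ≡ 1 (mod 61)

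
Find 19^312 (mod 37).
Using Fermat: 19^{36} ≡ 1 (mod 37). 312 ≡ 24 (mod 36). So 19^{312} ≡ 19^{24} ≡ 26 (mod 37)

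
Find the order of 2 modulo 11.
Powers of 2 mod 11: 2^1≡2, 2^2≡4, 2^3≡8, 2^4≡5, 2^5≡10, 2^6≡9, 2^7≡7, 2^8≡3, 2^9≡6, 2^10≡1. Order = 10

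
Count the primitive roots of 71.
24

The number of primitive roots modulo p is φ(p-1) = φ(70)
φ(70) = 24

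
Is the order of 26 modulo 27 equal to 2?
Yes, ord_27(26) = 2.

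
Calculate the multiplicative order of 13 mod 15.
Powers of 13 mod 15: 13^1≡13, 13^2≡4, 13^3≡7, 13^4≡1. Order = 4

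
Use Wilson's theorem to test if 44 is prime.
(43)! mod 44 = 0. Since 0 ≢ -1 (mod 44), 44 is not prime.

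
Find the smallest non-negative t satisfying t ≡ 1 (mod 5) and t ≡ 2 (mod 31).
M = 5 × 31 = 155. M₁ = 31, y₁ ≡ 1 (mod 5). M₂ = 5, y₂ ≡ 25 (mod 31). t = 1×31×1 + 2×5×25 ≡ 126 (mod 155)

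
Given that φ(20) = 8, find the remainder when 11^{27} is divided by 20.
By Euler: 11^{8} ≡ 1 (mod 20) since gcd(11, 20) = 1. 27 = 3×8 + 3. So 11^{27} ≡ 11^{3} ≡ 11 (mod 20)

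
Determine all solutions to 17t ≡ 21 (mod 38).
37

Since gcd(17, 38) = 1 divides 21, a solution exists.
Multiply both sides by the inverse of 17 mod 38:
  17^(-1) mod 38 = 9
  x ≡ 9 × 21 ≡ 189 ≡ 37 (mod 38)
Verification: 17 × 37 = 629 = 16 × 38 + 21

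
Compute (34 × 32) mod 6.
2

(34 × 32) = 1088
1088 mod 6 = 2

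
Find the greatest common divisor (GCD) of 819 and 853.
1

Using the Euclidean algorithm:
819 = 0 × 853 + 819
853 = 1 × 819 + 34
819 = 24 × 34 + 3
34 = 11 × 3 + 1
3 = 3 × 1 + 0

GCD(819, 853) = 1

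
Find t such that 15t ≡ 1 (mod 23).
15^(-1) ≡ 20 (mod 23). Verification: 15 × 20 = 300 ≡ 1 (mod 23)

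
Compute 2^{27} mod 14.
8

Using successive squaring:
Binary expansion of 27: 11011
Powers of 2 mod 14 (each is the square of the previous):
  2^1 ≡ 2 (mod 14)
  2^2 ≡ 2² = 4 ≡ 4 (mod 14)
  2^4 ≡ 4² = 16 ≡ 2 (mod 14)
  2^8 ≡ 2² = 4 ≡ 4 (mod 14)
  2^16 ≡ 4² = 16 ≡ 2 (mod 14)
27 = 16 + 8 + 2 + 1, so 2^27 = 2^16 × 2^8 × 2^2 × 2^1 ≡ 2 × 4 × 4 × 2 (mod 14)
Multiplying step by step:
  2 × 4 = 8 ≡ 8 (mod 14)
  8 × 4 = 32 ≡ 4 (mod 14)
  4 × 2 = 8 ≡ 8 (mod 14)
Result: 2^27 ≡ 8 (mod 14)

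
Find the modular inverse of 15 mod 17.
15^(-1) ≡ 8 (mod 17). Verification: 15 × 8 = 120 ≡ 1 (mod 17)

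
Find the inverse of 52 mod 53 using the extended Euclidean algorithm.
Extended GCD: 52(-1) + 53(1) = 1. So 52^(-1) ≡ 52 ≡ 52 (mod 53). Verify: 52 × 52 = 2704 ≡ 1 (mod 53)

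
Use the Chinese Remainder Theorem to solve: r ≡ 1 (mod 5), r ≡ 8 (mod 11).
M = 5 × 11 = 55. M₁ = 11, y₁ ≡ 1 (mod 5). M₂ = 5, y₂ ≡ 9 (mod 11). r = 1×11×1 + 8×5×9 ≡ 41 (mod 55)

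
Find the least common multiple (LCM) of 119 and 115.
13685

First find GCD(119, 115) using the Euclidean algorithm:
119 = 1 × 115 + 4
115 = 28 × 4 + 3
4 = 1 × 3 + 1
3 = 3 × 1 + 0
GCD(119, 115) = 1

LCM formula: LCM(a, b) = (a × b) / GCD(a, b)
LCM(119, 115) = (119 × 115) / 1
LCM(119, 115) = 13685 / 1
LCM(119, 115) = 13685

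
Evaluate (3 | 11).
(3/11) = 3^{5} mod 11 = 1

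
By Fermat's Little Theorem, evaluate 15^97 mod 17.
By Fermat: 15^{16} ≡ 1 (mod 17). 97 = 6×16 + 1. So 15^{97} ≡ 15^{1} ≡ 15 (mod 17)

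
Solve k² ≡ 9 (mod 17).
The square roots of 9 mod 17 are 14 and 3. Verify: 14² = 196 ≡ 9 (mod 17)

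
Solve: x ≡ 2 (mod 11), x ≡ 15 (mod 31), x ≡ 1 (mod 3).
M = 11 × 31 × 3 = 1023. M₁ = 93, y₁ ≡ 9 (mod 11). M₂ = 33, y₂ ≡ 16 (mod 31). M₃ = 341, y₃ ≡ 2 (mod 3). x = 2×93×9 + 15×33×16 + 1×341×2 ≡ 46 (mod 1023)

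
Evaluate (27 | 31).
(27/31) = 27^{15} mod 31 = -1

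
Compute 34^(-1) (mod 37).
34^(-1) ≡ 12 (mod 37). Verification: 34 × 12 = 408 ≡ 1 (mod 37)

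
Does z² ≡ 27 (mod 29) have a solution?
By Euler's criterion: 27^{14} ≡ 28 (mod 29). Since this equals -1 (≡ 28), 27 is not a QR.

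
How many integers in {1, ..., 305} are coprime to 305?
240

Prime factorization: 305 = 5 × 61
Using the formula φ(n) = n × Π(1 - 1/p) for each prime factor p:
φ(305) = 305 × (1 - 1/5) × (1 - 1/61)
φ(305) = 240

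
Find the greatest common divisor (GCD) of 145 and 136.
1

Using the Euclidean algorithm:
145 = 1 × 136 + 9
136 = 15 × 9 + 1
9 = 9 × 1 + 0

GCD(145, 136) = 1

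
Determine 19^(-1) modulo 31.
19^(-1) ≡ 18 (mod 31). Verification: 19 × 18 = 342 ≡ 1 (mod 31)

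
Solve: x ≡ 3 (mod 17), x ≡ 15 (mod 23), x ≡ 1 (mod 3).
M = 17 × 23 × 3 = 1173. M₁ = 69, y₁ ≡ 1 (mod 17). M₂ = 51, y₂ ≡ 14 (mod 23). M₃ = 391, y₃ ≡ 1 (mod 3). x = 3×69×1 + 15×51×14 + 1×391×1 ≡ 751 (mod 1173)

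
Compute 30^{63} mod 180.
0

Using successive squaring:
Binary expansion of 63: 111111
Powers of 30 mod 180 (each is the square of the previous):
  30^1 ≡ 30 (mod 180)
  30^2 ≡ 30² = 900 ≡ 0 (mod 180)
  30^4 ≡ 0² = 0 ≡ 0 (mod 180)
  30^8 ≡ 0² = 0 ≡ 0 (mod 180)
  30^16 ≡ 0² = 0 ≡ 0 (mod 180)
  30^32 ≡ 0² = 0 ≡ 0 (mod 180)
63 = 32 + 16 + 8 + 4 + 2 + 1, so 30^63 = 30^32 × 30^16 × 30^8 × 30^4 × 30^2 × 30^1 ≡ 0 × 0 × 0 × 0 × 0 × 30 (mod 180)
Multiplying step by step:
  0 × 0 = 0 ≡ 0 (mod 180)
  0 × 0 = 0 ≡ 0 (mod 180)
  0 × 0 = 0 ≡ 0 (mod 180)
  0 × 0 = 0 ≡ 0 (mod 180)
  0 × 30 = 0 ≡ 0 (mod 180)
Result: 30^63 ≡ 0 (mod 180)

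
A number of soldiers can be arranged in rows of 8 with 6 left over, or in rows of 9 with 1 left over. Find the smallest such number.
M = 8 × 9 = 72. M₁ = 9, y₁ ≡ 1 (mod 8). M₂ = 8, y₂ ≡ 8 (mod 9). k = 6×9×1 + 1×8×8 ≡ 46 (mod 72). The smallest positive such number is 46.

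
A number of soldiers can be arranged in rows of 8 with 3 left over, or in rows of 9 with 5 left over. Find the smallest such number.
M = 8 × 9 = 72. M₁ = 9, y₁ ≡ 1 (mod 8). M₂ = 8, y₂ ≡ 8 (mod 9). y = 3×9×1 + 5×8×8 ≡ 59 (mod 72). The smallest positive such number is 59.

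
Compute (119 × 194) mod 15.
1

(119 × 194) = 23086
23086 mod 15 = 1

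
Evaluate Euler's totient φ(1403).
1320

Prime factorization: 1403 = 23 × 61
Using the formula φ(n) = n × Π(1 - 1/p) for each prime factor p:
φ(1403) = 1403 × (1 - 1/23) × (1 - 1/61)
φ(1403) = 1320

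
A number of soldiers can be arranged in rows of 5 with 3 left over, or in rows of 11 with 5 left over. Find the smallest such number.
M = 5 × 11 = 55. M₁ = 11, y₁ ≡ 1 (mod 5). M₂ = 5, y₂ ≡ 9 (mod 11). t = 3×11×1 + 5×5×9 ≡ 38 (mod 55). The smallest positive such number is 38.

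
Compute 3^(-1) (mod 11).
3^(-1) ≡ 4 (mod 11). Verification: 3 × 4 = 12 ≡ 1 (mod 11)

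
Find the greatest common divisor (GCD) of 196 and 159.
1

Using the Euclidean algorithm:
196 = 1 × 159 + 37
159 = 4 × 37 + 11
37 = 3 × 11 + 4
11 = 2 × 4 + 3
4 = 1 × 3 + 1
3 = 3 × 1 + 0

GCD(196, 159) = 1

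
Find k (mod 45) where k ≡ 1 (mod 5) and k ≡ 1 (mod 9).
M = 5 × 9 = 45. M₁ = 9, y₁ ≡ 4 (mod 5). M₂ = 5, y₂ ≡ 2 (mod 9). k = 1×9×4 + 1×5×2 ≡ 1 (mod 45)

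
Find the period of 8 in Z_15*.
Powers of 8 mod 15: 8^1≡8, 8^2≡4, 8^3≡2, 8^4≡1. Order = 4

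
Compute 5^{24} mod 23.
2

Using successive squaring:
Binary expansion of 24: 11000
Powers of 5 mod 23 (each is the square of the previous):
  5^1 ≡ 5 (mod 23)
  5^2 ≡ 5² = 25 ≡ 2 (mod 23)
  5^4 ≡ 2² = 4 ≡ 4 (mod 23)
  5^8 ≡ 4² = 16 ≡ 16 (mod 23)
  5^16 ≡ 16² = 256 ≡ 3 (mod 23)
24 = 16 + 8, so 5^24 = 5^16 × 5^8 ≡ 3 × 16 (mod 23)
Multiplying step by step:
  3 × 16 = 48 ≡ 2 (mod 23)
Result: 5^24 ≡ 2 (mod 23)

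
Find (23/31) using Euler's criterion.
(23/31) = 23^{15} mod 31 = -1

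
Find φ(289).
272

Prime factorization: 289 = 17^2
Using the formula φ(n) = n × Π(1 - 1/p) for each prime factor p:
φ(289) = 289 × (1 - 1/17)
φ(289) = 272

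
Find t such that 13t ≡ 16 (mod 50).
32

Since gcd(13, 50) = 1 divides 16, a solution exists.
Multiply both sides by the inverse of 13 mod 50:
  13^(-1) mod 50 = 27
  x ≡ 27 × 16 ≡ 432 ≡ 32 (mod 50)
Verification: 13 × 32 = 416 = 8 × 50 + 16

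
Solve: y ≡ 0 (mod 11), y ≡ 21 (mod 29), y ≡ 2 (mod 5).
M = 11 × 29 × 5 = 1595. M₁ = 145, y₁ ≡ 6 (mod 11). M₂ = 55, y₂ ≡ 19 (mod 29). M₃ = 319, y₃ ≡ 4 (mod 5). y = 0×145×6 + 21×55×19 + 2×319×4 ≡ 572 (mod 1595)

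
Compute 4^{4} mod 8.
0

Using successive squaring:
Binary expansion of 4: 100
Powers of 4 mod 8 (each is the square of the previous):
  4^1 ≡ 4 (mod 8)
  4^2 ≡ 4² = 16 ≡ 0 (mod 8)
  4^4 ≡ 0² = 0 ≡ 0 (mod 8)
4 is a power of 2, so 4^4 is the last square: ≡ 0 (mod 8)
Result: 4^4 ≡ 0 (mod 8)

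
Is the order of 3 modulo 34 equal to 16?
Yes, ord_34(3) = 16.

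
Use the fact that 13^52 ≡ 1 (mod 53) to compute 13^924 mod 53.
By Fermat: 13^{52} ≡ 1 (mod 53). 924 ≡ 40 (mod 52). So 13^{924} ≡ 13^{40} ≡ 13 (mod 53)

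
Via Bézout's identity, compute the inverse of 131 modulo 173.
Extended GCD: 131(70) + 173(-53) = 1. So 131^(-1) ≡ 70 ≡ 70 (mod 173). Verify: 131 × 70 = 9170 ≡ 1 (mod 173)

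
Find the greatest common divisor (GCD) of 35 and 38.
1

Using the Euclidean algorithm:
35 = 0 × 38 + 35
38 = 1 × 35 + 3
35 = 11 × 3 + 2
3 = 1 × 2 + 1
2 = 2 × 1 + 0

GCD(35, 38) = 1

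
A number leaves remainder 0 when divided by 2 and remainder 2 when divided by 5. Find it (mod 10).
M = 2 × 5 = 10. M₁ = 5, y₁ ≡ 1 (mod 2). M₂ = 2, y₂ ≡ 3 (mod 5). r = 0×5×1 + 2×2×3 ≡ 2 (mod 10)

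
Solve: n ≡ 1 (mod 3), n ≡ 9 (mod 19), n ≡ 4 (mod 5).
M = 3 × 19 × 5 = 285. M₁ = 95, y₁ ≡ 2 (mod 3). M₂ = 15, y₂ ≡ 14 (mod 19). M₃ = 57, y₃ ≡ 3 (mod 5). n = 1×95×2 + 9×15×14 + 4×57×3 ≡ 199 (mod 285)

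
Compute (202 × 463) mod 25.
1

(202 × 463) = 93526
93526 mod 25 = 1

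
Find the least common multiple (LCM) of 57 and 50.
2850

First find GCD(57, 50) using the Euclidean algorithm:
57 = 1 × 50 + 7
50 = 7 × 7 + 1
7 = 7 × 1 + 0
GCD(57, 50) = 1

LCM formula: LCM(a, b) = (a × b) / GCD(a, b)
LCM(57, 50) = (57 × 50) / 1
LCM(57, 50) = 2850 / 1
LCM(57, 50) = 2850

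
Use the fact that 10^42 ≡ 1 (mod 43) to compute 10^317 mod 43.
By Fermat: 10^{42} ≡ 1 (mod 43). 317 = 7×42 + 23. So 10^{317} ≡ 10^{23} ≡ 14 (mod 43)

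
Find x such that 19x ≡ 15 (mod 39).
9

Since gcd(19, 39) = 1 divides 15, a solution exists.
Multiply both sides by the inverse of 19 mod 39:
  19^(-1) mod 39 = 37
  x ≡ 37 × 15 ≡ 555 ≡ 9 (mod 39)
Verification: 19 × 9 = 171 = 4 × 39 + 15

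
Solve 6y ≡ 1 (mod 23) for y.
6^(-1) ≡ 4 (mod 23). Verification: 6 × 4 = 24 ≡ 1 (mod 23)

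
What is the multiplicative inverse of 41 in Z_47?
39

Using Extended Euclidean Algorithm:
gcd(41, 47) = 1
Bezout coefficients: 41 × -8 + 47 × 7 = 1
So 41 × -8 ≡ 1 (mod 47)
The inverse is -8 mod 47 = 39
Verification: 41 × 39 = 1599 = 34 × 47 + 1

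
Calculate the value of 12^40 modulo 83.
Using repeated squaring. 40 = 32 + 8 (binary 101000). Repeated squaring mod 83: 12^1 ≡ 12; 12^2 ≡ 12² = 144 ≡ 61; 12^4 ≡ 61² = 3721 ≡ 69; 12^8 ≡ 69² = 4761 ≡ 30; 12^16 ≡ 30² = 900 ≡ 70; 12^32 ≡ 70² = 4900 ≡ 3. Multiply: 12^40 = 12^32 × 12^8 ≡ 3 × 30 (mod 83): 3 × 30 = 90 ≡ 7. So 12^40 ≡ 7 (mod 83).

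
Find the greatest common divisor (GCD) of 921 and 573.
3

Using the Euclidean algorithm:
921 = 1 × 573 + 348
573 = 1 × 348 + 225
348 = 1 × 225 + 123
225 = 1 × 123 + 102
123 = 1 × 102 + 21
102 = 4 × 21 + 18
21 = 1 × 18 + 3
18 = 6 × 3 + 0

GCD(921, 573) = 3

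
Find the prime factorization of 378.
2 × 3^3 × 7

Divide by primes starting from smallest:
378 ÷ 2 = 189
189 ÷ 3 = 63
63 ÷ 3 = 21
21 ÷ 3 = 7
7 ÷ 7 = 1

378 = 2 × 3^3 × 7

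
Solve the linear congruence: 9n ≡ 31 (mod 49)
47

Since gcd(9, 49) = 1 divides 31, a solution exists.
Multiply both sides by the inverse of 9 mod 49:
  9^(-1) mod 49 = 11
  x ≡ 11 × 31 ≡ 341 ≡ 47 (mod 49)
Verification: 9 × 47 = 423 = 8 × 49 + 31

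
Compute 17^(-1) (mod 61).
18

Using Extended Euclidean Algorithm:
gcd(17, 61) = 1
Bezout coefficients: 17 × 18 + 61 × -5 = 1
So 17 × 18 ≡ 1 (mod 61)
The inverse is 18 mod 61 = 18
Verification: 17 × 18 = 306 = 5 × 61 + 1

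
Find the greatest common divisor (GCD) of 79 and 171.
1

Using the Euclidean algorithm:
79 = 0 × 171 + 79
171 = 2 × 79 + 13
79 = 6 × 13 + 1
13 = 13 × 1 + 0

GCD(79, 171) = 1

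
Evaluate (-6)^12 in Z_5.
Using Fermat: (-6)^{4} ≡ 1 (mod 5). 12 ≡ 0 (mod 4). So (-6)^{12} ≡ (-6)^{0} ≡ 1 (mod 5)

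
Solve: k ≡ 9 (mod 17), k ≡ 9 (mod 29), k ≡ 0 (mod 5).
M = 17 × 29 × 5 = 2465. M₁ = 145, y₁ ≡ 2 (mod 17). M₂ = 85, y₂ ≡ 14 (mod 29). M₃ = 493, y₃ ≡ 2 (mod 5). k = 9×145×2 + 9×85×14 + 0×493×2 ≡ 995 (mod 2465)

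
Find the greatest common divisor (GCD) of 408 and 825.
3

Using the Euclidean algorithm:
408 = 0 × 825 + 408
825 = 2 × 408 + 9
408 = 45 × 9 + 3
9 = 3 × 3 + 0

GCD(408, 825) = 3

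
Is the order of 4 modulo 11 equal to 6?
No, the actual order is 5, not 6.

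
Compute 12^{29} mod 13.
12

Using successive squaring:
Binary expansion of 29: 11101
Powers of 12 mod 13 (each is the square of the previous):
  12^1 ≡ 12 (mod 13)
  12^2 ≡ 12² = 144 ≡ 1 (mod 13)
  12^4 ≡ 1² = 1 ≡ 1 (mod 13)
  12^8 ≡ 1² = 1 ≡ 1 (mod 13)
  12^16 ≡ 1² = 1 ≡ 1 (mod 13)
29 = 16 + 8 + 4 + 1, so 12^29 = 12^16 × 12^8 × 12^4 × 12^1 ≡ 1 × 1 × 1 × 12 (mod 13)
Multiplying step by step:
  1 × 1 = 1 ≡ 1 (mod 13)
  1 × 1 = 1 ≡ 1 (mod 13)
  1 × 12 = 12 ≡ 12 (mod 13)
Result: 12^29 ≡ 12 (mod 13)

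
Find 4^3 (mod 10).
3 = 2 + 1 (binary 11). Repeated squaring mod 10: 4^1 ≡ 4; 4^2 ≡ 4² = 16 ≡ 6. Multiply: 4^3 = 4^2 × 4^1 ≡ 6 × 4 (mod 10): 6 × 4 = 24 ≡ 4. So 4^3 ≡ 4 (mod 10).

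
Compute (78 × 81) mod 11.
4

(78 × 81) = 6318
6318 mod 11 = 4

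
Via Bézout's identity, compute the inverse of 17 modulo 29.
Extended GCD: 17(12) + 29(-7) = 1. So 17^(-1) ≡ 12 ≡ 12 (mod 29). Verify: 17 × 12 = 204 ≡ 1 (mod 29)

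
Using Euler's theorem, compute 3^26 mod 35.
By Euler: 3^{24} ≡ 1 (mod 35) since gcd(3, 35) = 1. 26 = 1×24 + 2. So 3^{26} ≡ 3^{2} ≡ 9 (mod 35)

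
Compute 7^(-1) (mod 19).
11

Using Extended Euclidean Algorithm:
gcd(7, 19) = 1
Bezout coefficients: 7 × -8 + 19 × 3 = 1
So 7 × -8 ≡ 1 (mod 19)
The inverse is -8 mod 19 = 11
Verification: 7 × 11 = 77 = 4 × 19 + 1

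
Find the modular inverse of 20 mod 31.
20^(-1) ≡ 14 (mod 31). Verification: 20 × 14 = 280 ≡ 1 (mod 31)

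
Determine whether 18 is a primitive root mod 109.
p - 1 = 108 has prime divisors 2, 3. Check 18^(108/q) mod 109 for each: 18^(108/2) = 18^54 ≡ 108, 18^(108/3) = 18^36 ≡ 45 (mod 109). None of these is 1, so 18 has order 108 = φ(109), so it is a primitive root mod 109.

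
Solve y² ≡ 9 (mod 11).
The square roots of 9 mod 11 are 3 and 8. Verify: 3² = 9 ≡ 9 (mod 11)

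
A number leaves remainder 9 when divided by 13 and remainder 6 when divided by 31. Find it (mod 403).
M = 13 × 31 = 403. M₁ = 31, y₁ ≡ 8 (mod 13). M₂ = 13, y₂ ≡ 12 (mod 31). m = 9×31×8 + 6×13×12 ≡ 347 (mod 403)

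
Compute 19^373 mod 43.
Using Fermat: 19^{42} ≡ 1 (mod 43). 373 ≡ 37 (mod 42). So 19^{373} ≡ 19^{37} ≡ 33 (mod 43)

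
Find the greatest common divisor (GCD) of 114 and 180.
6

Using the Euclidean algorithm:
114 = 0 × 180 + 114
180 = 1 × 114 + 66
114 = 1 × 66 + 48
66 = 1 × 48 + 18
48 = 2 × 18 + 12
18 = 1 × 12 + 6
12 = 2 × 6 + 0

GCD(114, 180) = 6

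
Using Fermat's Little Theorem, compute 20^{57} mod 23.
14

By Fermat's Little Theorem, a^(p-1) ≡ 1 (mod p) for prime p and gcd(a, p) = 1
Here p = 23, so 20^22 ≡ 1 (mod 23)
We can reduce the exponent: 57 mod 22 = 13
So 20^57 ≡ 20^13 (mod 23)
Computing: 20^13 mod 23 = 14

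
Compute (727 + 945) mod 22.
0

(727 + 945) = 1672
1672 mod 22 = 0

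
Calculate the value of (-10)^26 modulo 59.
Using repeated squaring. (-10) ≡ 49 (mod 59). 26 = 16 + 8 + 2 (binary 11010). Repeated squaring mod 59: 49^1 ≡ 49; 49^2 ≡ 49² = 2401 ≡ 41; 49^4 ≡ 41² = 1681 ≡ 29; 49^8 ≡ 29² = 841 ≡ 15; 49^16 ≡ 15² = 225 ≡ 48. Multiply: (-10)^26 ≡ 49^16 × 49^8 × 49^2 ≡ 48 × 15 × 41 (mod 59): 48 × 15 = 720 ≡ 12; 12 × 41 = 492 ≡ 20. So (-10)^26 ≡ 20 (mod 59).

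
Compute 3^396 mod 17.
Using Fermat: 3^{16} ≡ 1 (mod 17). 396 ≡ 12 (mod 16). So 3^{396} ≡ 3^{12} ≡ 4 (mod 17)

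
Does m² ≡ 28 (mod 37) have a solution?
By Euler's criterion: 28^{18} ≡ 1 (mod 37). Since this equals 1, 28 is a QR.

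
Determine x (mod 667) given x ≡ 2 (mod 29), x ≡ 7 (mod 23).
582

Using the Chinese Remainder Theorem:
M = product of moduli = 667
For equation 1: M_1 = 23, 23 ≡ 23 (mod 29), inverse of 23 mod 29 is 24 (check: 23 × 24 = 552 ≡ 1 (mod 29))
For equation 2: M_2 = 29, 29 ≡ 6 (mod 23), inverse of 29 mod 23 is 4 (check: 6 × 4 = 24 ≡ 1 (mod 23))
Combine: x ≡ Σ r_i×M_i×(M_i⁻¹ mod m_i) = 2×23×24 + 7×29×4 = 1104 + 812 = 1916
1916 mod 667 = 582
x ≡ 582 (mod 667)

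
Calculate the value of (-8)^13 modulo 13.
Using Fermat: (-8)^{12} ≡ 1 (mod 13). 13 ≡ 1 (mod 12). So (-8)^{13} ≡ (-8)^{1} ≡ 5 (mod 13)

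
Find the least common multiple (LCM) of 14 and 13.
182

First find GCD(14, 13) using the Euclidean algorithm:
14 = 1 × 13 + 1
13 = 13 × 1 + 0
GCD(14, 13) = 1

LCM formula: LCM(a, b) = (a × b) / GCD(a, b)
LCM(14, 13) = (14 × 13) / 1
LCM(14, 13) = 182 / 1
LCM(14, 13) = 182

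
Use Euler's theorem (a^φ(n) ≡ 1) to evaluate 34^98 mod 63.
By Euler: 34^{36} ≡ 1 (mod 63) since gcd(34, 63) = 1. 98 = 2×36 + 26. So 34^{98} ≡ 34^{26} ≡ 22 (mod 63)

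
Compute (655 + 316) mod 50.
21

(655 + 316) = 971
971 mod 50 = 21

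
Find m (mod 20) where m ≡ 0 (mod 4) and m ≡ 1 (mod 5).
M = 4 × 5 = 20. M₁ = 5, y₁ ≡ 1 (mod 4). M₂ = 4, y₂ ≡ 4 (mod 5). m = 0×5×1 + 1×4×4 ≡ 16 (mod 20)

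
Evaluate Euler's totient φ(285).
144

Prime factorization: 285 = 3 × 5 × 19
Using the formula φ(n) = n × Π(1 - 1/p) for each prime factor p:
φ(285) = 285 × (1 - 1/3) × (1 - 1/5) × (1 - 1/19)
φ(285) = 144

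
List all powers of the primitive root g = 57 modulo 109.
g^1, g^2, ..., g^{108} mod 109: {57, 88, 2, 5, 67, 4, 10, 25, 8, 20, 50, 16, 40, 100, 32, 80, 91, 64, 51, 73, 19, 102, 37, 38, 95, 74, 76, 81, 39, 43, 53, 78, 86, 106, 47, 63, 103, 94, 17, 97, 79, 34, 85, 49, 68, 61, 98, 27, 13, 87, 54, 26, 65, 108, 52, 21, 107, 104, 42, 105, 99, 84, 101, 89, 59, 93, 69, 9, 77, 29, 18, 45, 58, 36, 90, 7, 72, 71, 14, 35, 33, 28, 70, 66, 56, 31, 23, 3, 62, 46, 6, 15, 92, 12, 30, 75, 24, 60, 41, 48, 11, 82, 96, 22, 55, 83, 44, 1}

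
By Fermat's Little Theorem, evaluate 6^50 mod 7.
By Fermat: 6^{6} ≡ 1 (mod 7). 50 = 8×6 + 2. So 6^{50} ≡ 6^{2} ≡ 1 (mod 7)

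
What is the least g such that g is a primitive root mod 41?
p - 1 = 40 has prime divisors 2, 5. h is a primitive root mod 41 iff h^(40/q) ≢ 1 (mod 41) for each such q.
h = 2: 2^20 ≡ 1, 2^8 ≡ 10 (mod 41); 2^20 ≡ 1, so not a primitive root.
h = 3: 3^20 ≡ 40, 3^8 ≡ 1 (mod 41); 3^8 ≡ 1, so not a primitive root.
h = 4: 4^20 ≡ 1, 4^8 ≡ 18 (mod 41); 4^20 ≡ 1, so not a primitive root.
h = 5: 5^20 ≡ 1, 5^8 ≡ 18 (mod 41); 5^20 ≡ 1, so not a primitive root.
h = 6: 6^20 ≡ 40, 6^8 ≡ 10 (mod 41); none is 1, so 6 has order 40 and is a primitive root.
The smallest primitive root mod 41 is g = 6.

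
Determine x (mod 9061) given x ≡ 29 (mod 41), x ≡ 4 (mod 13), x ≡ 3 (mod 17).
7245

Using the Chinese Remainder Theorem:
M = product of moduli = 9061
For equation 1: M_1 = 221, 221 ≡ 16 (mod 41), inverse of 221 mod 41 is 18 (check: 16 × 18 = 288 ≡ 1 (mod 41))
For equation 2: M_2 = 697, 697 ≡ 8 (mod 13), inverse of 697 mod 13 is 5 (check: 8 × 5 = 40 ≡ 1 (mod 13))
For equation 3: M_3 = 533, 533 ≡ 6 (mod 17), inverse of 533 mod 17 is 3 (check: 6 × 3 = 18 ≡ 1 (mod 17))
Combine: x ≡ Σ r_i×M_i×(M_i⁻¹ mod m_i) = 29×221×18 + 4×697×5 + 3×533×3 = 115362 + 13940 + 4797 = 134099
134099 mod 9061 = 7245
x ≡ 7245 (mod 9061)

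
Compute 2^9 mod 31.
9 = 8 + 1 (binary 1001). Repeated squaring mod 31: 2^1 ≡ 2; 2^2 ≡ 2² = 4 ≡ 4; 2^4 ≡ 4² = 16 ≡ 16; 2^8 ≡ 16² = 256 ≡ 8. Multiply: 2^9 = 2^8 × 2^1 ≡ 8 × 2 (mod 31): 8 × 2 = 16 ≡ 16. So 2^9 ≡ 16 (mod 31).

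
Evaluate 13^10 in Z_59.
10 = 8 + 2 (binary 1010). Repeated squaring mod 59: 13^1 ≡ 13; 13^2 ≡ 13² = 169 ≡ 51; 13^4 ≡ 51² = 2601 ≡ 5; 13^8 ≡ 5² = 25 ≡ 25. Multiply: 13^10 = 13^8 × 13^2 ≡ 25 × 51 (mod 59): 25 × 51 = 1275 ≡ 36. So 13^10 ≡ 36 (mod 59).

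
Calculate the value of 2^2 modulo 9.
2 = 2 (binary 10). Repeated squaring mod 9: 2^1 ≡ 2; 2^2 ≡ 2² = 4 ≡ 4. So 2^2 ≡ 4 (mod 9).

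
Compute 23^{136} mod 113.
85

Using successive squaring:
Binary expansion of 136: 10001000
Powers of 23 mod 113 (each is the square of the previous):
  23^1 ≡ 23 (mod 113)
  23^2 ≡ 23² = 529 ≡ 77 (mod 113)
  23^4 ≡ 77² = 5929 ≡ 53 (mod 113)
  23^8 ≡ 53² = 2809 ≡ 97 (mod 113)
  23^16 ≡ 97² = 9409 ≡ 30 (mod 113)
  23^32 ≡ 30² = 900 ≡ 109 (mod 113)
  23^64 ≡ 109² = 11881 ≡ 16 (mod 113)
  23^128 ≡ 16² = 256 ≡ 30 (mod 113)
136 = 128 + 8, so 23^136 = 23^128 × 23^8 ≡ 30 × 97 (mod 113)
Multiplying step by step:
  30 × 97 = 2910 ≡ 85 (mod 113)
Result: 23^136 ≡ 85 (mod 113)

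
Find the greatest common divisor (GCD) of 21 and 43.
1

Using the Euclidean algorithm:
21 = 0 × 43 + 21
43 = 2 × 21 + 1
21 = 21 × 1 + 0

GCD(21, 43) = 1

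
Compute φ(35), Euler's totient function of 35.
24

Prime factorization: 35 = 5 × 7
Using the formula φ(n) = n × Π(1 - 1/p) for each prime factor p:
φ(35) = 35 × (1 - 1/5) × (1 - 1/7)
φ(35) = 24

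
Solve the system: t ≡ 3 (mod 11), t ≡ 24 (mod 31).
M = 11 × 31 = 341. M₁ = 31, y₁ ≡ 5 (mod 11). M₂ = 11, y₂ ≡ 17 (mod 31). t = 3×31×5 + 24×11×17 ≡ 179 (mod 341)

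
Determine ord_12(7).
Powers of 7 mod 12: 7^1≡7, 7^2≡1. Order = 2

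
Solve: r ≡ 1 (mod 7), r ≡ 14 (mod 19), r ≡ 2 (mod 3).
M = 7 × 19 × 3 = 399. M₁ = 57, y₁ ≡ 1 (mod 7). M₂ = 21, y₂ ≡ 10 (mod 19). M₃ = 133, y₃ ≡ 1 (mod 3). r = 1×57×1 + 14×21×10 + 2×133×1 ≡ 71 (mod 399)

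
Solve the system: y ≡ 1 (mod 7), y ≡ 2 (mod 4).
M = 7 × 4 = 28. M₁ = 4, y₁ ≡ 2 (mod 7). M₂ = 7, y₂ ≡ 3 (mod 4). y = 1×4×2 + 2×7×3 ≡ 22 (mod 28)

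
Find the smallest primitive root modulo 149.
p - 1 = 148 has prime divisors 2, 37. h is a primitive root mod 149 iff h^(148/q) ≢ 1 (mod 149) for each such q.
h = 2: 2^74 ≡ 148, 2^4 ≡ 16 (mod 149); none is 1, so 2 has order 148 and is a primitive root.
The smallest primitive root mod 149 is g = 2.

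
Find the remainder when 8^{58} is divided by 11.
By Fermat: 8^{10} ≡ 1 (mod 11). 58 = 5×10 + 8. So 8^{58} ≡ 8^{8} ≡ 5 (mod 11)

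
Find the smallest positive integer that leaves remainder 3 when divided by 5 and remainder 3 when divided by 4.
M = 5 × 4 = 20. M₁ = 4, y₁ ≡ 4 (mod 5). M₂ = 5, y₂ ≡ 1 (mod 4). x = 3×4×4 + 3×5×1 ≡ 3 (mod 20). The smallest positive such number is 3.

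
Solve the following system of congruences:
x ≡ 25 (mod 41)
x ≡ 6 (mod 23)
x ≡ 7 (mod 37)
27905

Using the Chinese Remainder Theorem:
M = product of moduli = 34891
For equation 1: M_1 = 851, 851 ≡ 31 (mod 41), inverse of 851 mod 41 is 4 (check: 31 × 4 = 124 ≡ 1 (mod 41))
For equation 2: M_2 = 1517, 1517 ≡ 22 (mod 23), inverse of 1517 mod 23 is 22 (check: 22 × 22 = 484 ≡ 1 (mod 23))
For equation 3: M_3 = 943, 943 ≡ 18 (mod 37), inverse of 943 mod 37 is 35 (check: 18 × 35 = 630 ≡ 1 (mod 37))
Combine: x ≡ Σ r_i×M_i×(M_i⁻¹ mod m_i) = 25×851×4 + 6×1517×22 + 7×943×35 = 85100 + 200244 + 231035 = 516379
516379 mod 34891 = 27905
x ≡ 27905 (mod 34891)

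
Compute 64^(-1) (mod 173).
64^(-1) ≡ 73 (mod 173). Verification: 64 × 73 = 4672 ≡ 1 (mod 173)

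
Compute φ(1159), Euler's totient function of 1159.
1080

Prime factorization: 1159 = 19 × 61
Using the formula φ(n) = n × Π(1 - 1/p) for each prime factor p:
φ(1159) = 1159 × (1 - 1/19) × (1 - 1/61)
φ(1159) = 1080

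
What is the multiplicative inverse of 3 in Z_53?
3^(-1) ≡ 18 (mod 53). Verification: 3 × 18 = 54 ≡ 1 (mod 53)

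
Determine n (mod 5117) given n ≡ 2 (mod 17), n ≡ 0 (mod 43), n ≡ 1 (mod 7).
4558

Using the Chinese Remainder Theorem:
M = product of moduli = 5117
For equation 1: M_1 = 301, 301 ≡ 12 (mod 17), inverse of 301 mod 17 is 10 (check: 12 × 10 = 120 ≡ 1 (mod 17))
For equation 2: M_2 = 119, 119 ≡ 33 (mod 43), inverse of 119 mod 43 is 30 (check: 33 × 30 = 990 ≡ 1 (mod 43))
For equation 3: M_3 = 731, 731 ≡ 3 (mod 7), inverse of 731 mod 7 is 5 (check: 3 × 5 = 15 ≡ 1 (mod 7))
Combine: n ≡ Σ r_i×M_i×(M_i⁻¹ mod m_i) = 2×301×10 + 0×119×30 + 1×731×5 = 6020 + 0 + 3655 = 9675
9675 mod 5117 = 4558
n ≡ 4558 (mod 5117)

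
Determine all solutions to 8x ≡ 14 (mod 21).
7

Since gcd(8, 21) = 1 divides 14, a solution exists.
Multiply both sides by the inverse of 8 mod 21:
  8^(-1) mod 21 = 8
  x ≡ 8 × 14 ≡ 112 ≡ 7 (mod 21)
Verification: 8 × 7 = 56 = 2 × 21 + 14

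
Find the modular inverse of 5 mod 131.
5^(-1) ≡ 105 (mod 131). Verification: 5 × 105 = 525 ≡ 1 (mod 131)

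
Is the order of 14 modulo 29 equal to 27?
No, the actual order is 28, not 27.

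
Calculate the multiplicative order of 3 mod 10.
Powers of 3 mod 10: 3^1≡3, 3^2≡9, 3^3≡7, 3^4≡1. Order = 4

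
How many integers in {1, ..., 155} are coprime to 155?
120

Prime factorization: 155 = 5 × 31
Using the formula φ(n) = n × Π(1 - 1/p) for each prime factor p:
φ(155) = 155 × (1 - 1/5) × (1 - 1/31)
φ(155) = 120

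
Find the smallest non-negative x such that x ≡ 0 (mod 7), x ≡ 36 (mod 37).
147

Using the Chinese Remainder Theorem:
M = product of moduli = 259
For equation 1: M_1 = 37, 37 ≡ 2 (mod 7), inverse of 37 mod 7 is 4 (check: 2 × 4 = 8 ≡ 1 (mod 7))
For equation 2: M_2 = 7, 7 ≡ 7 (mod 37), inverse of 7 mod 37 is 16 (check: 7 × 16 = 112 ≡ 1 (mod 37))
Combine: x ≡ Σ r_i×M_i×(M_i⁻¹ mod m_i) = 0×37×4 + 36×7×16 = 0 + 4032 = 4032
4032 mod 259 = 147
x ≡ 147 (mod 259)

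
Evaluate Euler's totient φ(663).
384

Prime factorization: 663 = 3 × 13 × 17
Using the formula φ(n) = n × Π(1 - 1/p) for each prime factor p:
φ(663) = 663 × (1 - 1/3) × (1 - 1/13) × (1 - 1/17)
φ(663) = 384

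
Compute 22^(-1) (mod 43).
22^(-1) ≡ 2 (mod 43). Verification: 22 × 2 = 44 ≡ 1 (mod 43)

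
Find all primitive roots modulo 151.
Primitive roots mod 151: {6, 7, 12, 13, 14, 15, 30, 35, 48, 51, 52, 54, 56, 61, 63, 71, 77, 82, 89, 93, 96, 102, 104, 106, 108, 109, 111, 112, 114, 115, 117, 120, 126, 129, 130, 133, 134, 140, 141, 146}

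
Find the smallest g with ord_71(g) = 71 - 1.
p - 1 = 70 has prime divisors 2, 5, 7. h is a primitive root mod 71 iff h^(70/q) ≢ 1 (mod 71) for each such q.
h = 2: 2^35 ≡ 1, 2^14 ≡ 54, 2^10 ≡ 30 (mod 71); 2^35 ≡ 1, so not a primitive root.
h = 3: 3^35 ≡ 1, 3^14 ≡ 54, 3^10 ≡ 48 (mod 71); 3^35 ≡ 1, so not a primitive root.
h = 4: 4^35 ≡ 1, 4^14 ≡ 5, 4^10 ≡ 48 (mod 71); 4^35 ≡ 1, so not a primitive root.
h = 5: 5^35 ≡ 1, 5^14 ≡ 57, 5^10 ≡ 1 (mod 71); 5^35 ≡ 1, so not a primitive root.
h = 6: 6^35 ≡ 1, 6^14 ≡ 5, 6^10 ≡ 20 (mod 71); 6^35 ≡ 1, so not a primitive root.
h = 7: 7^35 ≡ 70, 7^14 ≡ 54, 7^10 ≡ 45 (mod 71); none is 1, so 7 has order 70 and is a primitive root.
The smallest primitive root mod 71 is g = 7.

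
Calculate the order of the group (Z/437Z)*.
396

Prime factorization: 437 = 19 × 23
Using the formula φ(n) = n × Π(1 - 1/p) for each prime factor p:
φ(437) = 437 × (1 - 1/19) × (1 - 1/23)
φ(437) = 396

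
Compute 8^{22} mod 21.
1

Using successive squaring:
Binary expansion of 22: 10110
Powers of 8 mod 21 (each is the square of the previous):
  8^1 ≡ 8 (mod 21)
  8^2 ≡ 8² = 64 ≡ 1 (mod 21)
  8^4 ≡ 1² = 1 ≡ 1 (mod 21)
  8^8 ≡ 1² = 1 ≡ 1 (mod 21)
  8^16 ≡ 1² = 1 ≡ 1 (mod 21)
22 = 16 + 4 + 2, so 8^22 = 8^16 × 8^4 × 8^2 ≡ 1 × 1 × 1 (mod 21)
Multiplying step by step:
  1 × 1 = 1 ≡ 1 (mod 21)
  1 × 1 = 1 ≡ 1 (mod 21)
Result: 8^22 ≡ 1 (mod 21)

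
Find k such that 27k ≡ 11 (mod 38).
37

Since gcd(27, 38) = 1 divides 11, a solution exists.
Multiply both sides by the inverse of 27 mod 38:
  27^(-1) mod 38 = 31
  x ≡ 31 × 11 ≡ 341 ≡ 37 (mod 38)
Verification: 27 × 37 = 999 = 26 × 38 + 11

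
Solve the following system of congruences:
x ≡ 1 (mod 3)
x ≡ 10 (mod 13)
10

Using the Chinese Remainder Theorem:
M = product of moduli = 39
For equation 1: M_1 = 13, 13 ≡ 1 (mod 3), inverse of 13 mod 3 is 1 (check: 1 × 1 = 1 ≡ 1 (mod 3))
For equation 2: M_2 = 3, 3 ≡ 3 (mod 13), inverse of 3 mod 13 is 9 (check: 3 × 9 = 27 ≡ 1 (mod 13))
Combine: x ≡ Σ r_i×M_i×(M_i⁻¹ mod m_i) = 1×13×1 + 10×3×9 = 13 + 270 = 283
283 mod 39 = 10
x ≡ 10 (mod 39)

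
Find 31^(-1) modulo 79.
51

Using Extended Euclidean Algorithm:
gcd(31, 79) = 1
Bezout coefficients: 31 × -28 + 79 × 11 = 1
So 31 × -28 ≡ 1 (mod 79)
The inverse is -28 mod 79 = 51
Verification: 31 × 51 = 1581 = 20 × 79 + 1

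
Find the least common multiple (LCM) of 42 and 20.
420

First find GCD(42, 20) using the Euclidean algorithm:
42 = 2 × 20 + 2
20 = 10 × 2 + 0
GCD(42, 20) = 2

LCM formula: LCM(a, b) = (a × b) / GCD(a, b)
LCM(42, 20) = (42 × 20) / 2
LCM(42, 20) = 840 / 2
LCM(42, 20) = 420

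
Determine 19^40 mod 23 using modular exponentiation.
Using Fermat: 19^{22} ≡ 1 (mod 23). 40 ≡ 18 (mod 22). So 19^{40} ≡ 19^{18} ≡ 8 (mod 23)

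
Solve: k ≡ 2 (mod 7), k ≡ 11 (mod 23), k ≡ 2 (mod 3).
M = 7 × 23 × 3 = 483. M₁ = 69, y₁ ≡ 6 (mod 7). M₂ = 21, y₂ ≡ 11 (mod 23). M₃ = 161, y₃ ≡ 2 (mod 3). k = 2×69×6 + 11×21×11 + 2×161×2 ≡ 149 (mod 483)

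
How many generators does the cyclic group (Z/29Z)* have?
12

The number of primitive roots modulo p is φ(p-1) = φ(28)
φ(28) = 12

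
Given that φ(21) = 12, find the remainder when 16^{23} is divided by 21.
By Euler: 16^{12} ≡ 1 (mod 21) since gcd(16, 21) = 1. 23 = 1×12 + 11. So 16^{23} ≡ 16^{11} ≡ 4 (mod 21)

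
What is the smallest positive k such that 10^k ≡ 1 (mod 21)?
Powers of 10 mod 21: 10^1≡10, 10^2≡16, 10^3≡13, 10^4≡4, 10^5≡19, 10^6≡1. Order = 6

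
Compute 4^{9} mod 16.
0

Using successive squaring:
Binary expansion of 9: 1001
Powers of 4 mod 16 (each is the square of the previous):
  4^1 ≡ 4 (mod 16)
  4^2 ≡ 4² = 16 ≡ 0 (mod 16)
  4^4 ≡ 0² = 0 ≡ 0 (mod 16)
  4^8 ≡ 0² = 0 ≡ 0 (mod 16)
9 = 8 + 1, so 4^9 = 4^8 × 4^1 ≡ 0 × 4 (mod 16)
Multiplying step by step:
  0 × 4 = 0 ≡ 0 (mod 16)
Result: 4^9 ≡ 0 (mod 16)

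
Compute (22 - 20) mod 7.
2

(22 - 20) = 2
2 mod 7 = 2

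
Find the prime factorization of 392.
2^3 × 7^2

Divide by primes starting from smallest:
392 ÷ 2 = 196
196 ÷ 2 = 98
98 ÷ 2 = 49
49 ÷ 7 = 7
7 ÷ 7 = 1

392 = 2^3 × 7^2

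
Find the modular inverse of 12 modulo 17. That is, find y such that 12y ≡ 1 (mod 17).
10

Using Extended Euclidean Algorithm:
gcd(12, 17) = 1
Bezout coefficients: 12 × -7 + 17 × 5 = 1
So 12 × -7 ≡ 1 (mod 17)
The inverse is -7 mod 17 = 10
Verification: 12 × 10 = 120 = 7 × 17 + 1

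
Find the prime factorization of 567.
3^4 × 7

Divide by primes starting from smallest:
567 ÷ 3 = 189
189 ÷ 3 = 63
63 ÷ 3 = 21
21 ÷ 3 = 7
7 ÷ 7 = 1

567 = 3^4 × 7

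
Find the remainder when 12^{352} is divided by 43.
By Fermat: 12^{42} ≡ 1 (mod 43). 352 = 8×42 + 16. So 12^{352} ≡ 12^{16} ≡ 24 (mod 43)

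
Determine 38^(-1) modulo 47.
38^(-1) ≡ 26 (mod 47). Verification: 38 × 26 = 988 ≡ 1 (mod 47)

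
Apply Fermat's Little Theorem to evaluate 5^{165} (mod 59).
16

By Fermat's Little Theorem, a^(p-1) ≡ 1 (mod p) for prime p and gcd(a, p) = 1
Here p = 59, so 5^58 ≡ 1 (mod 59)
We can reduce the exponent: 165 mod 58 = 49
So 5^165 ≡ 5^49 (mod 59)
Computing: 5^49 mod 59 = 16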